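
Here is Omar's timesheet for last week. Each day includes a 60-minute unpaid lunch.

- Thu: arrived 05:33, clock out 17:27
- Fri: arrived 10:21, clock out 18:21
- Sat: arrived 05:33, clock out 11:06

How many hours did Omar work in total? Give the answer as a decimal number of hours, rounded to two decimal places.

Thu: 05:33–17:27 = 11 h 54 min; less 60 min break → 10 h 54 min
Fri: 10:21–18:21 = 8 h 0 min; less 60 min break → 7 h 0 min
Sat: 05:33–11:06 = 5 h 33 min; less 60 min break → 4 h 33 min
Total: 10 h 54 min + 7 h 0 min + 4 h 33 min = 22 h 27 min.

22.45 hours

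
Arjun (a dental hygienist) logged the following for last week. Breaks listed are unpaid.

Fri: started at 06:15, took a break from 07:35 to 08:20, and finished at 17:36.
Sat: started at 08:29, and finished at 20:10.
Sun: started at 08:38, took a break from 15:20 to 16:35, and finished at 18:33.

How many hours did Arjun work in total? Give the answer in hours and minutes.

Fri: 06:15–17:36 = 11 h 21 min; less 45 min break → 10 h 36 min
Sat: 08:29–20:10 = 11 h 41 min
Sun: 08:38–18:33 = 9 h 55 min; less 75 min break → 8 h 40 min
Total: 10 h 36 min + 11 h 41 min + 8 h 40 min = 30 h 57 min.

30 h 57 min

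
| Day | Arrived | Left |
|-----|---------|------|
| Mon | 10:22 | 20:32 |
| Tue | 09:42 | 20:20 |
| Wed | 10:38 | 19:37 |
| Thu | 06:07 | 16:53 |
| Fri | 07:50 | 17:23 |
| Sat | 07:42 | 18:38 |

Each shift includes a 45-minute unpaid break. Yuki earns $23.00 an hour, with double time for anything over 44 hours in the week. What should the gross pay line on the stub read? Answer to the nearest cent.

Mon: 10:22–20:32 = 10 h 10 min; less 45 min break → 9 h 25 min
Tue: 09:42–20:20 = 10 h 38 min; less 45 min break → 9 h 53 min
Wed: 10:38–19:37 = 8 h 59 min; less 45 min break → 8 h 14 min
Thu: 06:07–16:53 = 10 h 46 min; less 45 min break → 10 h 1 min
Fri: 07:50–17:23 = 9 h 33 min; less 45 min break → 8 h 48 min
Sat: 07:42–18:38 = 10 h 56 min; less 45 min break → 10 h 11 min
Total worked: 56 h 32 min = 3392 min.
Regular 44 h 0 min = 2640 min at $23.00/h; overtime 12 h 32 min = 752 min at $46.00/h.
Pay = (2640 × $23.00 + 752 × $46.00) ÷ 60 = $1588.53.

$1588.53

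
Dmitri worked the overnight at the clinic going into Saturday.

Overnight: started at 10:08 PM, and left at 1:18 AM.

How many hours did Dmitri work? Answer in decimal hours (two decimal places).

3.17 hours

Overnight: 10:08 PM → midnight = 1 h 52 min; midnight → 1:18 AM = 1 h 18 min; span 3 h 10 min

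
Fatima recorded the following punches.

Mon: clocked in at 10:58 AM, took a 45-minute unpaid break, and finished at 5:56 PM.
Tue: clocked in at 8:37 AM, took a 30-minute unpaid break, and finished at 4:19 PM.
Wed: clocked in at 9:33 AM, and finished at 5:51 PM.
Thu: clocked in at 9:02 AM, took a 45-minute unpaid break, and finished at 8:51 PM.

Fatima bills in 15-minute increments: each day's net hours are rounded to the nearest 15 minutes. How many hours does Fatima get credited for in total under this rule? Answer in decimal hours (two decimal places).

32.75 hours

Mon: 10:58 AM–5:56 PM = 6 h 58 min − 45 min = 6 h 13 min → rounds to 6 h 15 min
Tue: 8:37 AM–4:19 PM = 7 h 42 min − 30 min = 7 h 12 min → rounds to 7 h 15 min
Wed: 9:33 AM–5:51 PM = 8 h 18 min → rounds to 8 h 15 min
Thu: 9:02 AM–8:51 PM = 11 h 49 min − 45 min = 11 h 4 min → rounds to 11 h 0 min
Total credited: 32 h 45 min.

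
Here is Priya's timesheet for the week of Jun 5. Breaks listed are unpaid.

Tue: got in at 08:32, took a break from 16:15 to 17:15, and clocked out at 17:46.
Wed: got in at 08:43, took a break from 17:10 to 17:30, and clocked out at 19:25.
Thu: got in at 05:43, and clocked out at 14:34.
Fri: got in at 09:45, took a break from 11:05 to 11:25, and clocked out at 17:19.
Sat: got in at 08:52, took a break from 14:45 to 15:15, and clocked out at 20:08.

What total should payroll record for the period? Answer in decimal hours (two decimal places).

Tue: 08:32–17:46 = 9 h 14 min; less 60 min break → 8 h 14 min
Wed: 08:43–19:25 = 10 h 42 min; less 20 min break → 10 h 22 min
Thu: 05:43–14:34 = 8 h 51 min
Fri: 09:45–17:19 = 7 h 34 min; less 20 min break → 7 h 14 min
Sat: 08:52–20:08 = 11 h 16 min; less 30 min break → 10 h 46 min
Total: 8 h 14 min + 10 h 22 min + 8 h 51 min + 7 h 14 min + 10 h 46 min = 45 h 27 min.

45.45 hours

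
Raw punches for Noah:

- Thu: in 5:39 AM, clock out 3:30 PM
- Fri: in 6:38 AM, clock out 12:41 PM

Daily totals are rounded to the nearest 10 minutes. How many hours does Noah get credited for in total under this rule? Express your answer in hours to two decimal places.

15.83 hours

Thu: 5:39 AM–3:30 PM = 9 h 51 min → rounds to 9 h 50 min
Fri: 6:38 AM–12:41 PM = 6 h 3 min → rounds to 6 h 0 min
Total credited: 15 h 50 min.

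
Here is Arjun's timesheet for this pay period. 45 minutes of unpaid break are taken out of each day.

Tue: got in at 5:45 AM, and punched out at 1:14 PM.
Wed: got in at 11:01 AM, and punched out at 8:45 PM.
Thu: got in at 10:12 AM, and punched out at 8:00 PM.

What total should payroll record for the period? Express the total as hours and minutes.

24 h 46 min

Tue: 5:45 AM–1:14 PM = 7 h 29 min; less 45 min break → 6 h 44 min
Wed: 11:01 AM–8:45 PM = 9 h 44 min; less 45 min break → 8 h 59 min
Thu: 10:12 AM–8:00 PM = 9 h 48 min; less 45 min break → 9 h 3 min
Total: 6 h 44 min + 8 h 59 min + 9 h 3 min = 24 h 46 min.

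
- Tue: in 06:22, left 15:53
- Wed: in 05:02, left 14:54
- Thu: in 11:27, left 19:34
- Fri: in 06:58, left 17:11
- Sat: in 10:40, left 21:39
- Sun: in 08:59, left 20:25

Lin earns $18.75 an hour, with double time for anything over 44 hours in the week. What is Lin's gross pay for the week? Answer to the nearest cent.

$1430.00

Tue: 06:22–15:53 = 9 h 31 min
Wed: 05:02–14:54 = 9 h 52 min
Thu: 11:27–19:34 = 8 h 7 min
Fri: 06:58–17:11 = 10 h 13 min
Sat: 10:40–21:39 = 10 h 59 min
Sun: 08:59–20:25 = 11 h 26 min
Total worked: 60 h 8 min = 3608 min.
Regular 44 h 0 min = 2640 min at $18.75/h; overtime 16 h 8 min = 968 min at $37.50/h.
Pay = (2640 × $18.75 + 968 × $37.50) ÷ 60 = $1430.00.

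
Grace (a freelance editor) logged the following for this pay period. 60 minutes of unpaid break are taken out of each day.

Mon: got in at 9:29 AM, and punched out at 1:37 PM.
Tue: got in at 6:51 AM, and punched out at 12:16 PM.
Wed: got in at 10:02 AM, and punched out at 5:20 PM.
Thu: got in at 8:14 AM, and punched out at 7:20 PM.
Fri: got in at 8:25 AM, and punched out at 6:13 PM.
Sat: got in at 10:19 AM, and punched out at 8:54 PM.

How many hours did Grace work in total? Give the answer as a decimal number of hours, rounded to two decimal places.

Mon: 9:29 AM–1:37 PM = 4 h 8 min; less 60 min break → 3 h 8 min
Tue: 6:51 AM–12:16 PM = 5 h 25 min; less 60 min break → 4 h 25 min
Wed: 10:02 AM–5:20 PM = 7 h 18 min; less 60 min break → 6 h 18 min
Thu: 8:14 AM–7:20 PM = 11 h 6 min; less 60 min break → 10 h 6 min
Fri: 8:25 AM–6:13 PM = 9 h 48 min; less 60 min break → 8 h 48 min
Sat: 10:19 AM–8:54 PM = 10 h 35 min; less 60 min break → 9 h 35 min
Total: 3 h 8 min + 4 h 25 min + 6 h 18 min + 10 h 6 min + 8 h 48 min + 9 h 35 min = 42 h 20 min.

42.33 hours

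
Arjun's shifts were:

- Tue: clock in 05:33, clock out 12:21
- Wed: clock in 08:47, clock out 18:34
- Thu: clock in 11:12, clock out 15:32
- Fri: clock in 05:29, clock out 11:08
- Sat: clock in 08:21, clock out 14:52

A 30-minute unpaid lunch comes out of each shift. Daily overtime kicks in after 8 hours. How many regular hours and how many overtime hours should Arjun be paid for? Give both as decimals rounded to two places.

Tue: 05:33–12:21 = 6 h 48 min; less 30 min break → 6 h 18 min
Wed: 08:47–18:34 = 9 h 47 min; less 30 min break → 9 h 17 min
Thu: 11:12–15:32 = 4 h 20 min; less 30 min break → 3 h 50 min
Fri: 05:29–11:08 = 5 h 39 min; less 30 min break → 5 h 9 min
Sat: 08:21–14:52 = 6 h 31 min; less 30 min break → 6 h 1 min
Tue reg 6 h 18 min / OT 0 h 0 min; Wed reg 8 h 0 min / OT 1 h 17 min; Thu reg 3 h 50 min / OT 0 h 0 min; Fri reg 5 h 9 min / OT 0 h 0 min; Sat reg 6 h 1 min / OT 0 h 0 min.
Totals: regular 29 h 18 min, overtime 1 h 17 min.

Regular 29.30 hours, overtime 1.28 hours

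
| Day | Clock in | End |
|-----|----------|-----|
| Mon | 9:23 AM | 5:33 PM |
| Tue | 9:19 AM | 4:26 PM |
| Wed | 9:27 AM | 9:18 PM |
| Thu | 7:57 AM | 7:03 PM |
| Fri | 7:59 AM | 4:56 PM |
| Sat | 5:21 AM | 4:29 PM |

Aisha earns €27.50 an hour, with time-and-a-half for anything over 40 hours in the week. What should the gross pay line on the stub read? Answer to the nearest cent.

€1855.56

Mon: 9:23 AM–5:33 PM = 8 h 10 min
Tue: 9:19 AM–4:26 PM = 7 h 7 min
Wed: 9:27 AM–9:18 PM = 11 h 51 min
Thu: 7:57 AM–7:03 PM = 11 h 6 min
Fri: 7:59 AM–4:56 PM = 8 h 57 min
Sat: 5:21 AM–4:29 PM = 11 h 8 min
Total worked: 58 h 19 min = 3499 min.
Regular 40 h 0 min = 2400 min at €27.50/h; overtime 18 h 19 min = 1099 min at €41.25/h.
Pay = (2400 × €27.50 + 1099 × €41.25) ÷ 60 = €1855.56.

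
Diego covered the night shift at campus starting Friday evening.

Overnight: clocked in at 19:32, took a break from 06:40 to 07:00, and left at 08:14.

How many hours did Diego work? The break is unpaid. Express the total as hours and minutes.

12 h 22 min

Overnight: 19:32 → midnight = 4 h 28 min; midnight → 08:14 = 8 h 14 min; span 12 h 42 min; less 20 min break → 12 h 22 min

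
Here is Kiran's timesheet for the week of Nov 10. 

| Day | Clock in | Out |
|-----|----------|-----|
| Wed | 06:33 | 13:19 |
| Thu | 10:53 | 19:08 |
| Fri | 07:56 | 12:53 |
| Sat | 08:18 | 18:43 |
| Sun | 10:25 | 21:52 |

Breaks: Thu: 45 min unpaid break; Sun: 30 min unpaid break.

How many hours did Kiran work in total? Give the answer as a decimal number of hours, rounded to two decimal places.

Wed: 06:33–13:19 = 6 h 46 min
Thu: 10:53–19:08 = 8 h 15 min; less 45 min break → 7 h 30 min
Fri: 07:56–12:53 = 4 h 57 min
Sat: 08:18–18:43 = 10 h 25 min
Sun: 10:25–21:52 = 11 h 27 min; less 30 min break → 10 h 57 min
Total: 6 h 46 min + 7 h 30 min + 4 h 57 min + 10 h 25 min + 10 h 57 min = 40 h 35 min.

40.58 hours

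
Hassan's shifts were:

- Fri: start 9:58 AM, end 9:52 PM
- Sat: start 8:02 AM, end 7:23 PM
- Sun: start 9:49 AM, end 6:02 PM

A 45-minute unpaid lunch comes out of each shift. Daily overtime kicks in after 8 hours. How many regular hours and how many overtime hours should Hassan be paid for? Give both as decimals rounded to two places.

Fri: 9:58 AM–9:52 PM = 11 h 54 min; less 45 min break → 11 h 9 min
Sat: 8:02 AM–7:23 PM = 11 h 21 min; less 45 min break → 10 h 36 min
Sun: 9:49 AM–6:02 PM = 8 h 13 min; less 45 min break → 7 h 28 min
Fri reg 8 h 0 min / OT 3 h 9 min; Sat reg 8 h 0 min / OT 2 h 36 min; Sun reg 7 h 28 min / OT 0 h 0 min.
Totals: regular 23 h 28 min, overtime 5 h 45 min.

Regular 23.47 hours, overtime 5.75 hours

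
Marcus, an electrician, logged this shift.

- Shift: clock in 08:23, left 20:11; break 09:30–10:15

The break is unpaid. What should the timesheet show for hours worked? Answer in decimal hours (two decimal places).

11.05 hours

Shift: 08:23–20:11 = 11 h 48 min; less 45 min break → 11 h 3 min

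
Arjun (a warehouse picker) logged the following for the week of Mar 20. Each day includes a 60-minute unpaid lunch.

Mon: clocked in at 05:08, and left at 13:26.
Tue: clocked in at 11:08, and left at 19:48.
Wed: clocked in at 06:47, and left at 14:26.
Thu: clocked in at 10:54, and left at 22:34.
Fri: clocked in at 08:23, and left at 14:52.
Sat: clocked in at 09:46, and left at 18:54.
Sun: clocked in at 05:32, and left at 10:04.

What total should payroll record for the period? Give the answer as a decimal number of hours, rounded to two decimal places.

49.43 hours

Mon: 05:08–13:26 = 8 h 18 min; less 60 min break → 7 h 18 min
Tue: 11:08–19:48 = 8 h 40 min; less 60 min break → 7 h 40 min
Wed: 06:47–14:26 = 7 h 39 min; less 60 min break → 6 h 39 min
Thu: 10:54–22:34 = 11 h 40 min; less 60 min break → 10 h 40 min
Fri: 08:23–14:52 = 6 h 29 min; less 60 min break → 5 h 29 min
Sat: 09:46–18:54 = 9 h 8 min; less 60 min break → 8 h 8 min
Sun: 05:32–10:04 = 4 h 32 min; less 60 min break → 3 h 32 min
Total: 7 h 18 min + 7 h 40 min + 6 h 39 min + 10 h 40 min + 5 h 29 min + 8 h 8 min + 3 h 32 min = 49 h 26 min.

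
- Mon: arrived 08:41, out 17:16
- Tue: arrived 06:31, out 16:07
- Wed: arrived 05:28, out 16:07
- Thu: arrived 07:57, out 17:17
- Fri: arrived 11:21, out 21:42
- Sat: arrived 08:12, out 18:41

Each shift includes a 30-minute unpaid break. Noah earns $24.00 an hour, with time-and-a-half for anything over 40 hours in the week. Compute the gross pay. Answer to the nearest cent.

$1536.00

Mon: 08:41–17:16 = 8 h 35 min; less 30 min break → 8 h 5 min
Tue: 06:31–16:07 = 9 h 36 min; less 30 min break → 9 h 6 min
Wed: 05:28–16:07 = 10 h 39 min; less 30 min break → 10 h 9 min
Thu: 07:57–17:17 = 9 h 20 min; less 30 min break → 8 h 50 min
Fri: 11:21–21:42 = 10 h 21 min; less 30 min break → 9 h 51 min
Sat: 08:12–18:41 = 10 h 29 min; less 30 min break → 9 h 59 min
Total worked: 56 h 0 min = 3360 min.
Regular 40 h 0 min = 2400 min at $24.00/h; overtime 16 h 0 min = 960 min at $36.00/h.
Pay = (2400 × $24.00 + 960 × $36.00) ÷ 60 = $1536.00.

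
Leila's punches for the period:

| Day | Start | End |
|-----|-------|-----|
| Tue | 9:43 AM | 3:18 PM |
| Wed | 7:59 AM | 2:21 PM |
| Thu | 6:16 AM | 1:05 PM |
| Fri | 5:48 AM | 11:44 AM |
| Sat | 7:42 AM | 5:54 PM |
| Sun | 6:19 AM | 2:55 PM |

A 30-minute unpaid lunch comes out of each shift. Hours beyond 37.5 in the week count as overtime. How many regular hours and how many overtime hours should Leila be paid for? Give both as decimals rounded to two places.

Regular 37.50 hours, overtime 3.00 hours

Tue: 9:43 AM–3:18 PM = 5 h 35 min; less 30 min break → 5 h 5 min
Wed: 7:59 AM–2:21 PM = 6 h 22 min; less 30 min break → 5 h 52 min
Thu: 6:16 AM–1:05 PM = 6 h 49 min; less 30 min break → 6 h 19 min
Fri: 5:48 AM–11:44 AM = 5 h 56 min; less 30 min break → 5 h 26 min
Sat: 7:42 AM–5:54 PM = 10 h 12 min; less 30 min break → 9 h 42 min
Sun: 6:19 AM–2:55 PM = 8 h 36 min; less 30 min break → 8 h 6 min
Total worked: 40 h 30 min = 40.50 h.
Threshold 37.5 h → overtime 3 h 0 min, regular 37 h 30 min.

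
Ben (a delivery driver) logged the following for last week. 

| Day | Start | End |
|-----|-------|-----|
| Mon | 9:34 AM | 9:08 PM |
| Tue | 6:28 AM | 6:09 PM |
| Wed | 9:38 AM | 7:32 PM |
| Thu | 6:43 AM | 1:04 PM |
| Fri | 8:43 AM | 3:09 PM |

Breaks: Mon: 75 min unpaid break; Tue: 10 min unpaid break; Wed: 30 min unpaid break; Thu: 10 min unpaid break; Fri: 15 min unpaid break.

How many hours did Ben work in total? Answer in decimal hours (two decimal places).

Mon: 9:34 AM–9:08 PM = 11 h 34 min; less 75 min break → 10 h 19 min
Tue: 6:28 AM–6:09 PM = 11 h 41 min; less 10 min break → 11 h 31 min
Wed: 9:38 AM–7:32 PM = 9 h 54 min; less 30 min break → 9 h 24 min
Thu: 6:43 AM–1:04 PM = 6 h 21 min; less 10 min break → 6 h 11 min
Fri: 8:43 AM–3:09 PM = 6 h 26 min; less 15 min break → 6 h 11 min
Total: 10 h 19 min + 11 h 31 min + 9 h 24 min + 6 h 11 min + 6 h 11 min = 43 h 36 min.

43.60 hours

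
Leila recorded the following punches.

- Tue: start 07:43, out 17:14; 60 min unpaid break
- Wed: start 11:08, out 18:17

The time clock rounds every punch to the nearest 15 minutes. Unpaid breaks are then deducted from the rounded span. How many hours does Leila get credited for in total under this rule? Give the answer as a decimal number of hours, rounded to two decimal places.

15.50 hours

Tue: in 07:43→07:45, out 17:14→17:15; 9 h 30 min − 60 min = 8 h 30 min
Wed: in 11:08→11:15, out 18:17→18:15; 7 h 0 min
Total credited: 15 h 30 min.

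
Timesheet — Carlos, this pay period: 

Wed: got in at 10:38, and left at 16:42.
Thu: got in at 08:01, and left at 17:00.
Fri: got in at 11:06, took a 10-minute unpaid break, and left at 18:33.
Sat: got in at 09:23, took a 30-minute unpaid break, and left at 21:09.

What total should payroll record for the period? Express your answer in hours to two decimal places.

33.60 hours

Wed: 10:38–16:42 = 6 h 4 min
Thu: 08:01–17:00 = 8 h 59 min
Fri: 11:06–18:33 = 7 h 27 min; less 10 min break → 7 h 17 min
Sat: 09:23–21:09 = 11 h 46 min; less 30 min break → 11 h 16 min
Total: 6 h 4 min + 8 h 59 min + 7 h 17 min + 11 h 16 min = 33 h 36 min.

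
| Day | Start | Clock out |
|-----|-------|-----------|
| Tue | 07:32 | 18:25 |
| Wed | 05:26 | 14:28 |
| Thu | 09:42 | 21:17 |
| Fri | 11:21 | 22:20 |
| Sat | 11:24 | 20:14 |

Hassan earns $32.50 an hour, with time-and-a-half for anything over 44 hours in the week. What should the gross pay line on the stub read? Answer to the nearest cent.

$1786.69

Tue: 07:32–18:25 = 10 h 53 min
Wed: 05:26–14:28 = 9 h 2 min
Thu: 09:42–21:17 = 11 h 35 min
Fri: 11:21–22:20 = 10 h 59 min
Sat: 11:24–20:14 = 8 h 50 min
Total worked: 51 h 19 min = 3079 min.
Regular 44 h 0 min = 2640 min at $32.50/h; overtime 7 h 19 min = 439 min at $48.75/h.
Pay = (2640 × $32.50 + 439 × $48.75) ÷ 60 = $1786.69.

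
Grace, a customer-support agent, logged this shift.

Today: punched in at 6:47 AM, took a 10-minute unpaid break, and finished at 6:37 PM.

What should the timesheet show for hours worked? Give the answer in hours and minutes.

11 h 40 min

Today: 6:47 AM–6:37 PM = 11 h 50 min; less 10 min break → 11 h 40 min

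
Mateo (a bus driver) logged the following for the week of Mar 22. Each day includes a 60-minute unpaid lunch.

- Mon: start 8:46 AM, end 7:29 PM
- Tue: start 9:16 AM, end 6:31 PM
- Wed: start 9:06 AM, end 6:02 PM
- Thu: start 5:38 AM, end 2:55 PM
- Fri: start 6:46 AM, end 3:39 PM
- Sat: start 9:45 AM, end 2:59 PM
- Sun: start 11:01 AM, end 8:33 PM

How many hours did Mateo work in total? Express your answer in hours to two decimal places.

Mon: 8:46 AM–7:29 PM = 10 h 43 min; less 60 min break → 9 h 43 min
Tue: 9:16 AM–6:31 PM = 9 h 15 min; less 60 min break → 8 h 15 min
Wed: 9:06 AM–6:02 PM = 8 h 56 min; less 60 min break → 7 h 56 min
Thu: 5:38 AM–2:55 PM = 9 h 17 min; less 60 min break → 8 h 17 min
Fri: 6:46 AM–3:39 PM = 8 h 53 min; less 60 min break → 7 h 53 min
Sat: 9:45 AM–2:59 PM = 5 h 14 min; less 60 min break → 4 h 14 min
Sun: 11:01 AM–8:33 PM = 9 h 32 min; less 60 min break → 8 h 32 min
Total: 9 h 43 min + 8 h 15 min + 7 h 56 min + 8 h 17 min + 7 h 53 min + 4 h 14 min + 8 h 32 min = 54 h 50 min.

54.83 hours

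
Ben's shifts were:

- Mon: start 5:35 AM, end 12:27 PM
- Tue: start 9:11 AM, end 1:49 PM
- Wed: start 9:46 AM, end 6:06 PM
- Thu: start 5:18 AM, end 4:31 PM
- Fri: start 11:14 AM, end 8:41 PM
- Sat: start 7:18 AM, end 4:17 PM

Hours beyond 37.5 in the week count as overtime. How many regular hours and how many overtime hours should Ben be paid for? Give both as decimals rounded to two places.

Mon: 5:35 AM–12:27 PM = 6 h 52 min
Tue: 9:11 AM–1:49 PM = 4 h 38 min
Wed: 9:46 AM–6:06 PM = 8 h 20 min
Thu: 5:18 AM–4:31 PM = 11 h 13 min
Fri: 11:14 AM–8:41 PM = 9 h 27 min
Sat: 7:18 AM–4:17 PM = 8 h 59 min
Total worked: 49 h 29 min = 49.48 h.
Threshold 37.5 h → overtime 11 h 59 min, regular 37 h 30 min.

Regular 37.50 hours, overtime 11.98 hours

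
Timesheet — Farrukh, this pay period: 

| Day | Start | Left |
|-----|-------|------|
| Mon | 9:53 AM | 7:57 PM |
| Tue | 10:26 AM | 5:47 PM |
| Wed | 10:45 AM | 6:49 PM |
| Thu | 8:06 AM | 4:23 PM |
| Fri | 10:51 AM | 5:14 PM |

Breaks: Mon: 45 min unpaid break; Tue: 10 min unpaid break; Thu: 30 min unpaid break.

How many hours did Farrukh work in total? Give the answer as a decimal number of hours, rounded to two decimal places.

38.73 hours

Mon: 9:53 AM–7:57 PM = 10 h 4 min; less 45 min break → 9 h 19 min
Tue: 10:26 AM–5:47 PM = 7 h 21 min; less 10 min break → 7 h 11 min
Wed: 10:45 AM–6:49 PM = 8 h 4 min
Thu: 8:06 AM–4:23 PM = 8 h 17 min; less 30 min break → 7 h 47 min
Fri: 10:51 AM–5:14 PM = 6 h 23 min
Total: 9 h 19 min + 7 h 11 min + 8 h 4 min + 7 h 47 min + 6 h 23 min = 38 h 44 min.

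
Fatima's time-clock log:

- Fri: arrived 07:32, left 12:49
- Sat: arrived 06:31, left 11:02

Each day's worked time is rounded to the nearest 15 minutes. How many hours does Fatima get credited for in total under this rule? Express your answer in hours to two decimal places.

9.75 hours

Fri: 07:32–12:49 = 5 h 17 min → rounds to 5 h 15 min
Sat: 06:31–11:02 = 4 h 31 min → rounds to 4 h 30 min
Total credited: 9 h 45 min.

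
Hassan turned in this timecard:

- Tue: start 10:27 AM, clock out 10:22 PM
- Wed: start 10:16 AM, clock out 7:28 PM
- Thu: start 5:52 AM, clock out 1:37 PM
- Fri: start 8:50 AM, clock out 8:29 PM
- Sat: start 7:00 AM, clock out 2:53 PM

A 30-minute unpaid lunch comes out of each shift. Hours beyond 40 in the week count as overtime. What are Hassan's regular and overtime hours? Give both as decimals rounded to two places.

Regular 40.00 hours, overtime 5.90 hours

Tue: 10:27 AM–10:22 PM = 11 h 55 min; less 30 min break → 11 h 25 min
Wed: 10:16 AM–7:28 PM = 9 h 12 min; less 30 min break → 8 h 42 min
Thu: 5:52 AM–1:37 PM = 7 h 45 min; less 30 min break → 7 h 15 min
Fri: 8:50 AM–8:29 PM = 11 h 39 min; less 30 min break → 11 h 9 min
Sat: 7:00 AM–2:53 PM = 7 h 53 min; less 30 min break → 7 h 23 min
Total worked: 45 h 54 min = 45.90 h.
Threshold 40 h → overtime 5 h 54 min, regular 40 h 0 min.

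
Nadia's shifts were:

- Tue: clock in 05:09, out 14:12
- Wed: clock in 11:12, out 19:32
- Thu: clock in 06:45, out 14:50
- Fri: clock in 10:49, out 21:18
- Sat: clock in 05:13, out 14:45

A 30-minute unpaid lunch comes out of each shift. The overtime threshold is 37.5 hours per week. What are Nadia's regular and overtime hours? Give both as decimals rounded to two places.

Regular 37.50 hours, overtime 5.48 hours

Tue: 05:09–14:12 = 9 h 3 min; less 30 min break → 8 h 33 min
Wed: 11:12–19:32 = 8 h 20 min; less 30 min break → 7 h 50 min
Thu: 06:45–14:50 = 8 h 5 min; less 30 min break → 7 h 35 min
Fri: 10:49–21:18 = 10 h 29 min; less 30 min break → 9 h 59 min
Sat: 05:13–14:45 = 9 h 32 min; less 30 min break → 9 h 2 min
Total worked: 42 h 59 min = 42.98 h.
Threshold 37.5 h → overtime 5 h 29 min, regular 37 h 30 min.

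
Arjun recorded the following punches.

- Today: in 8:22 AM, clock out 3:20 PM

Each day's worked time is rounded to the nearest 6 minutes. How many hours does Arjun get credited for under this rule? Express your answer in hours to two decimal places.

7.00 hours

Today: 8:22 AM–3:20 PM = 6 h 58 min → rounds to 7 h 0 min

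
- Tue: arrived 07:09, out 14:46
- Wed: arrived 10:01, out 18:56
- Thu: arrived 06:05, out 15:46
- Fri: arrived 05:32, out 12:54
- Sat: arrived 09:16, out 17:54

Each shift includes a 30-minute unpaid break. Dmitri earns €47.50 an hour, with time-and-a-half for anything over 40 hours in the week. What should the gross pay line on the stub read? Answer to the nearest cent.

€1886.54

Tue: 07:09–14:46 = 7 h 37 min; less 30 min break → 7 h 7 min
Wed: 10:01–18:56 = 8 h 55 min; less 30 min break → 8 h 25 min
Thu: 06:05–15:46 = 9 h 41 min; less 30 min break → 9 h 11 min
Fri: 05:32–12:54 = 7 h 22 min; less 30 min break → 6 h 52 min
Sat: 09:16–17:54 = 8 h 38 min; less 30 min break → 8 h 8 min
Total worked: 39 h 43 min = 2383 min.
Regular 39 h 43 min = 2383 min at €47.50/h; overtime 0 h 0 min = 0 min at €71.25/h.
Pay = (2383 × €47.50 + 0 × €71.25) ÷ 60 = €1886.54.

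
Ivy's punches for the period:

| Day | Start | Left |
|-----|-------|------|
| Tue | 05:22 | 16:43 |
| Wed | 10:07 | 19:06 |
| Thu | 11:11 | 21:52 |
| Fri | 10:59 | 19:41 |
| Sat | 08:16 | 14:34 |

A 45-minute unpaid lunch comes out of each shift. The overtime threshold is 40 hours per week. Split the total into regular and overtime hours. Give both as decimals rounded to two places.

Tue: 05:22–16:43 = 11 h 21 min; less 45 min break → 10 h 36 min
Wed: 10:07–19:06 = 8 h 59 min; less 45 min break → 8 h 14 min
Thu: 11:11–21:52 = 10 h 41 min; less 45 min break → 9 h 56 min
Fri: 10:59–19:41 = 8 h 42 min; less 45 min break → 7 h 57 min
Sat: 08:16–14:34 = 6 h 18 min; less 45 min break → 5 h 33 min
Total worked: 42 h 16 min = 42.27 h.
Threshold 40 h → overtime 2 h 16 min, regular 40 h 0 min.

Regular 40.00 hours, overtime 2.27 hours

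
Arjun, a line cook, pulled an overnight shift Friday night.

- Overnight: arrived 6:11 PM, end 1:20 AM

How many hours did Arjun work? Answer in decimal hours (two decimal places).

7.15 hours

Overnight: 6:11 PM → midnight = 5 h 49 min; midnight → 1:20 AM = 1 h 20 min; span 7 h 9 min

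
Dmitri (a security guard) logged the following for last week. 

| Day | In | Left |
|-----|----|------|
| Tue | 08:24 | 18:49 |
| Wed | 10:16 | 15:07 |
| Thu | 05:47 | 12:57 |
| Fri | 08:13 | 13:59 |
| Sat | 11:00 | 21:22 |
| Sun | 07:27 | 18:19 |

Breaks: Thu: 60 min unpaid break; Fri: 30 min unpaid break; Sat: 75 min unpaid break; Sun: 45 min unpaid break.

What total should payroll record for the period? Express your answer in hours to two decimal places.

45.93 hours

Tue: 08:24–18:49 = 10 h 25 min
Wed: 10:16–15:07 = 4 h 51 min
Thu: 05:47–12:57 = 7 h 10 min; less 60 min break → 6 h 10 min
Fri: 08:13–13:59 = 5 h 46 min; less 30 min break → 5 h 16 min
Sat: 11:00–21:22 = 10 h 22 min; less 75 min break → 9 h 7 min
Sun: 07:27–18:19 = 10 h 52 min; less 45 min break → 10 h 7 min
Total: 10 h 25 min + 4 h 51 min + 6 h 10 min + 5 h 16 min + 9 h 7 min + 10 h 7 min = 45 h 56 min.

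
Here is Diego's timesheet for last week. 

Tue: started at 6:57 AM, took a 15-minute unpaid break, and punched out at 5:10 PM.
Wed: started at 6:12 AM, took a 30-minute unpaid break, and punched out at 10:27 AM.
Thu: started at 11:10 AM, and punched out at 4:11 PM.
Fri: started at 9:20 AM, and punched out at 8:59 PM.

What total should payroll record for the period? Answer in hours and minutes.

Tue: 6:57 AM–5:10 PM = 10 h 13 min; less 15 min break → 9 h 58 min
Wed: 6:12 AM–10:27 AM = 4 h 15 min; less 30 min break → 3 h 45 min
Thu: 11:10 AM–4:11 PM = 5 h 1 min
Fri: 9:20 AM–8:59 PM = 11 h 39 min
Total: 9 h 58 min + 3 h 45 min + 5 h 1 min + 11 h 39 min = 30 h 23 min.

30 h 23 min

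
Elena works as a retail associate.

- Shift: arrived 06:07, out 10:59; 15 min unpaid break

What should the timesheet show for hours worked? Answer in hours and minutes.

4 h 37 min

Shift: 06:07–10:59 = 4 h 52 min; less 15 min break → 4 h 37 min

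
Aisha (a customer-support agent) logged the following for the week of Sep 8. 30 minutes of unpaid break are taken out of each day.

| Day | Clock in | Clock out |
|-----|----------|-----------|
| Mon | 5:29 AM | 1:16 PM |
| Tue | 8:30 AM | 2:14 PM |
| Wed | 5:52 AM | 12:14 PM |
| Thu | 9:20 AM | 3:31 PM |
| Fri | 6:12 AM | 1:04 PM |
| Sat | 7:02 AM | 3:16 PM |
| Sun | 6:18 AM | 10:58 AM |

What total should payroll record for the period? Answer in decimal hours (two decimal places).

42.33 hours

Mon: 5:29 AM–1:16 PM = 7 h 47 min; less 30 min break → 7 h 17 min
Tue: 8:30 AM–2:14 PM = 5 h 44 min; less 30 min break → 5 h 14 min
Wed: 5:52 AM–12:14 PM = 6 h 22 min; less 30 min break → 5 h 52 min
Thu: 9:20 AM–3:31 PM = 6 h 11 min; less 30 min break → 5 h 41 min
Fri: 6:12 AM–1:04 PM = 6 h 52 min; less 30 min break → 6 h 22 min
Sat: 7:02 AM–3:16 PM = 8 h 14 min; less 30 min break → 7 h 44 min
Sun: 6:18 AM–10:58 AM = 4 h 40 min; less 30 min break → 4 h 10 min
Total: 7 h 17 min + 5 h 14 min + 5 h 52 min + 5 h 41 min + 6 h 22 min + 7 h 44 min + 4 h 10 min = 42 h 20 min.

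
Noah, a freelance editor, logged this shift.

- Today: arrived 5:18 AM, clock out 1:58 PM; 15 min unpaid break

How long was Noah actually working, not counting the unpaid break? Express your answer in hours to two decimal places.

8.42 hours

Today: 5:18 AM–1:58 PM = 8 h 40 min; less 15 min break → 8 h 25 min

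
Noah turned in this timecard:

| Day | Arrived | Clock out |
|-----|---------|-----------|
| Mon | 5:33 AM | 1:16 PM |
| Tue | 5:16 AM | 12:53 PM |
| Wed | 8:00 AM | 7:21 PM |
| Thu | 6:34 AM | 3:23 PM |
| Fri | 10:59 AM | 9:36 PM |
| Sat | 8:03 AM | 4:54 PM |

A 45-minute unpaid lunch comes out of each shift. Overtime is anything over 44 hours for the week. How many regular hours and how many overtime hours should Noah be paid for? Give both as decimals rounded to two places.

Mon: 5:33 AM–1:16 PM = 7 h 43 min; less 45 min break → 6 h 58 min
Tue: 5:16 AM–12:53 PM = 7 h 37 min; less 45 min break → 6 h 52 min
Wed: 8:00 AM–7:21 PM = 11 h 21 min; less 45 min break → 10 h 36 min
Thu: 6:34 AM–3:23 PM = 8 h 49 min; less 45 min break → 8 h 4 min
Fri: 10:59 AM–9:36 PM = 10 h 37 min; less 45 min break → 9 h 52 min
Sat: 8:03 AM–4:54 PM = 8 h 51 min; less 45 min break → 8 h 6 min
Total worked: 50 h 28 min = 50.47 h.
Threshold 44 h → overtime 6 h 28 min, regular 44 h 0 min.

Regular 44.00 hours, overtime 6.47 hours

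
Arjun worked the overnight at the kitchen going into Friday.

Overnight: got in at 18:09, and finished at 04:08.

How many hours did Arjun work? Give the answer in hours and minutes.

9 h 59 min

Overnight: 18:09 → midnight = 5 h 51 min; midnight → 04:08 = 4 h 8 min; span 9 h 59 min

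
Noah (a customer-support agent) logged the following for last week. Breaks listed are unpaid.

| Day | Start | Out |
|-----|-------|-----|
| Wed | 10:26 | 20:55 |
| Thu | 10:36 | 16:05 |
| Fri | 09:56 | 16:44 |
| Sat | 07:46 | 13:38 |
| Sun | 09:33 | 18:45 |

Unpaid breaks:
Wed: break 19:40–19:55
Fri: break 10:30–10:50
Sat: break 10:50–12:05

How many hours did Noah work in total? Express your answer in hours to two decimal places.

Wed: 10:26–20:55 = 10 h 29 min; less 15 min break → 10 h 14 min
Thu: 10:36–16:05 = 5 h 29 min
Fri: 09:56–16:44 = 6 h 48 min; less 20 min break → 6 h 28 min
Sat: 07:46–13:38 = 5 h 52 min; less 75 min break → 4 h 37 min
Sun: 09:33–18:45 = 9 h 12 min
Total: 10 h 14 min + 5 h 29 min + 6 h 28 min + 4 h 37 min + 9 h 12 min = 36 h 0 min.

36.00 hours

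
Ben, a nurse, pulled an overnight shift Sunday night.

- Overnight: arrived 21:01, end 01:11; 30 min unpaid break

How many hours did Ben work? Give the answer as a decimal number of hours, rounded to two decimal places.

Overnight: 21:01 → midnight = 2 h 59 min; midnight → 01:11 = 1 h 11 min; span 4 h 10 min; less 30 min break → 3 h 40 min

3.67 hours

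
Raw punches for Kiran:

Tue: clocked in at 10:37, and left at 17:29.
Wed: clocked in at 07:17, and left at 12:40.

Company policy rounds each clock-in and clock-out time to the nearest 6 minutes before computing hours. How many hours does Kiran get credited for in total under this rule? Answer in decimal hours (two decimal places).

12.30 hours

Tue: in 10:37→10:36, out 17:29→17:30; 6 h 54 min
Wed: in 07:17→07:18, out 12:40→12:42; 5 h 24 min
Total credited: 12 h 18 min.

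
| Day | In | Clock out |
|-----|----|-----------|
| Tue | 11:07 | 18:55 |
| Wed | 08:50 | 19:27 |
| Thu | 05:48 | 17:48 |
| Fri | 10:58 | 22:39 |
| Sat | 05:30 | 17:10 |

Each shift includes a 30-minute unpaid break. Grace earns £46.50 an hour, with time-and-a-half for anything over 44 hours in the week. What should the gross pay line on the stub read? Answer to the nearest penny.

Tue: 11:07–18:55 = 7 h 48 min; less 30 min break → 7 h 18 min
Wed: 08:50–19:27 = 10 h 37 min; less 30 min break → 10 h 7 min
Thu: 05:48–17:48 = 12 h 0 min; less 30 min break → 11 h 30 min
Fri: 10:58–22:39 = 11 h 41 min; less 30 min break → 11 h 11 min
Sat: 05:30–17:10 = 11 h 40 min; less 30 min break → 11 h 10 min
Total worked: 51 h 16 min = 3076 min.
Regular 44 h 0 min = 2640 min at £46.50/h; overtime 7 h 16 min = 436 min at £69.75/h.
Pay = (2640 × £46.50 + 436 × £69.75) ÷ 60 = £2552.85.

£2552.85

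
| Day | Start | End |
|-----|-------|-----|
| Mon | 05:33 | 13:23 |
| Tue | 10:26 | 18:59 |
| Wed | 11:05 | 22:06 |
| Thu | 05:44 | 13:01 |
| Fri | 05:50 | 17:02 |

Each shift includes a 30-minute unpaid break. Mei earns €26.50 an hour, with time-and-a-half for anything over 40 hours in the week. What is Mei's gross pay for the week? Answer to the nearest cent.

Mon: 05:33–13:23 = 7 h 50 min; less 30 min break → 7 h 20 min
Tue: 10:26–18:59 = 8 h 33 min; less 30 min break → 8 h 3 min
Wed: 11:05–22:06 = 11 h 1 min; less 30 min break → 10 h 31 min
Thu: 05:44–13:01 = 7 h 17 min; less 30 min break → 6 h 47 min
Fri: 05:50–17:02 = 11 h 12 min; less 30 min break → 10 h 42 min
Total worked: 43 h 23 min = 2603 min.
Regular 40 h 0 min = 2400 min at €26.50/h; overtime 3 h 23 min = 203 min at €39.75/h.
Pay = (2400 × €26.50 + 203 × €39.75) ÷ 60 = €1194.49.

€1194.49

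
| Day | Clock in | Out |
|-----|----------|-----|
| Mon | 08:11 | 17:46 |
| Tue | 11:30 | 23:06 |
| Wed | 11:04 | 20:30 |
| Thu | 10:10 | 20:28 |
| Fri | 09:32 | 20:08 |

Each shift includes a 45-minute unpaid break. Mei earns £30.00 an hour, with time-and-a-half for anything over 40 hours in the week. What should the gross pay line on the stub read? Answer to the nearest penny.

Mon: 08:11–17:46 = 9 h 35 min; less 45 min break → 8 h 50 min
Tue: 11:30–23:06 = 11 h 36 min; less 45 min break → 10 h 51 min
Wed: 11:04–20:30 = 9 h 26 min; less 45 min break → 8 h 41 min
Thu: 10:10–20:28 = 10 h 18 min; less 45 min break → 9 h 33 min
Fri: 09:32–20:08 = 10 h 36 min; less 45 min break → 9 h 51 min
Total worked: 47 h 46 min = 2866 min.
Regular 40 h 0 min = 2400 min at £30.00/h; overtime 7 h 46 min = 466 min at £45.00/h.
Pay = (2400 × £30.00 + 466 × £45.00) ÷ 60 = £1549.50.

£1549.50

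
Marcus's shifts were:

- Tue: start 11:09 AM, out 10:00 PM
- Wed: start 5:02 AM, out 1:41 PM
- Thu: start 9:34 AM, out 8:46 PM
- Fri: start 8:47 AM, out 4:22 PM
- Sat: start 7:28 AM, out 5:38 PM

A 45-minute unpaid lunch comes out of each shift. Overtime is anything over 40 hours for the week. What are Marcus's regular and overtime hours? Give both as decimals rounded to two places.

Tue: 11:09 AM–10:00 PM = 10 h 51 min; less 45 min break → 10 h 6 min
Wed: 5:02 AM–1:41 PM = 8 h 39 min; less 45 min break → 7 h 54 min
Thu: 9:34 AM–8:46 PM = 11 h 12 min; less 45 min break → 10 h 27 min
Fri: 8:47 AM–4:22 PM = 7 h 35 min; less 45 min break → 6 h 50 min
Sat: 7:28 AM–5:38 PM = 10 h 10 min; less 45 min break → 9 h 25 min
Total worked: 44 h 42 min = 44.70 h.
Threshold 40 h → overtime 4 h 42 min, regular 40 h 0 min.

Regular 40.00 hours, overtime 4.70 hours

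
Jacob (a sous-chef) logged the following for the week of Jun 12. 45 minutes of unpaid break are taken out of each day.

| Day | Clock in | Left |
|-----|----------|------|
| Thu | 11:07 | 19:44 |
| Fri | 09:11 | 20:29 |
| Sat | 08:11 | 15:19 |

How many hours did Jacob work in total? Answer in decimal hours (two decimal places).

24.80 hours

Thu: 11:07–19:44 = 8 h 37 min; less 45 min break → 7 h 52 min
Fri: 09:11–20:29 = 11 h 18 min; less 45 min break → 10 h 33 min
Sat: 08:11–15:19 = 7 h 8 min; less 45 min break → 6 h 23 min
Total: 7 h 52 min + 10 h 33 min + 6 h 23 min = 24 h 48 min.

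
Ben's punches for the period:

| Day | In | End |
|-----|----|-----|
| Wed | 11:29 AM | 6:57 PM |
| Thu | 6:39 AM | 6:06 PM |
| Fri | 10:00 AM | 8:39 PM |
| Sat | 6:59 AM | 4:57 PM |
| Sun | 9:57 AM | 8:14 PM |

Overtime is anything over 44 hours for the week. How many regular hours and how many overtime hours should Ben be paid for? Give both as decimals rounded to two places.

Wed: 11:29 AM–6:57 PM = 7 h 28 min
Thu: 6:39 AM–6:06 PM = 11 h 27 min
Fri: 10:00 AM–8:39 PM = 10 h 39 min
Sat: 6:59 AM–4:57 PM = 9 h 58 min
Sun: 9:57 AM–8:14 PM = 10 h 17 min
Total worked: 49 h 49 min = 49.82 h.
Threshold 44 h → overtime 5 h 49 min, regular 44 h 0 min.

Regular 44.00 hours, overtime 5.82 hours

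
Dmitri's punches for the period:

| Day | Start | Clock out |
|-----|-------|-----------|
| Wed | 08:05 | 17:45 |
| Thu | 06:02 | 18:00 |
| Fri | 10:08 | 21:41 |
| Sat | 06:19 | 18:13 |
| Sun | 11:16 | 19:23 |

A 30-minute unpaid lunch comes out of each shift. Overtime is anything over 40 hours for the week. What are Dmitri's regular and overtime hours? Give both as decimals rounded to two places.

Regular 40.00 hours, overtime 10.70 hours

Wed: 08:05–17:45 = 9 h 40 min; less 30 min break → 9 h 10 min
Thu: 06:02–18:00 = 11 h 58 min; less 30 min break → 11 h 28 min
Fri: 10:08–21:41 = 11 h 33 min; less 30 min break → 11 h 3 min
Sat: 06:19–18:13 = 11 h 54 min; less 30 min break → 11 h 24 min
Sun: 11:16–19:23 = 8 h 7 min; less 30 min break → 7 h 37 min
Total worked: 50 h 42 min = 50.70 h.
Threshold 40 h → overtime 10 h 42 min, regular 40 h 0 min.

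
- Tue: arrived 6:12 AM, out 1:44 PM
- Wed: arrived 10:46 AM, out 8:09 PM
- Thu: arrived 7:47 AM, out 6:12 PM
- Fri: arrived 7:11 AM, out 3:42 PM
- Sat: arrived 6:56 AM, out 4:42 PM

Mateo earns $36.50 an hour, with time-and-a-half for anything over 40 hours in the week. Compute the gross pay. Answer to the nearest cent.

$1767.51

Tue: 6:12 AM–1:44 PM = 7 h 32 min
Wed: 10:46 AM–8:09 PM = 9 h 23 min
Thu: 7:47 AM–6:12 PM = 10 h 25 min
Fri: 7:11 AM–3:42 PM = 8 h 31 min
Sat: 6:56 AM–4:42 PM = 9 h 46 min
Total worked: 45 h 37 min = 2737 min.
Regular 40 h 0 min = 2400 min at $36.50/h; overtime 5 h 37 min = 337 min at $54.75/h.
Pay = (2400 × $36.50 + 337 × $54.75) ÷ 60 = $1767.51.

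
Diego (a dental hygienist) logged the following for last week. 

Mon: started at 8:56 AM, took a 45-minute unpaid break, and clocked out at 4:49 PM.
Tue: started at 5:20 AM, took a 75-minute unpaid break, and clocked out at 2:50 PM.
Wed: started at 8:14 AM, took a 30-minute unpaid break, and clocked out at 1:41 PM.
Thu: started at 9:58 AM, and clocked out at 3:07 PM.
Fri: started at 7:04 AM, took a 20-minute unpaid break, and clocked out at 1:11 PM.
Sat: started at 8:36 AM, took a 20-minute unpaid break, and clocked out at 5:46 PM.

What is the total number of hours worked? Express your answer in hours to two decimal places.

Mon: 8:56 AM–4:49 PM = 7 h 53 min; less 45 min break → 7 h 8 min
Tue: 5:20 AM–2:50 PM = 9 h 30 min; less 75 min break → 8 h 15 min
Wed: 8:14 AM–1:41 PM = 5 h 27 min; less 30 min break → 4 h 57 min
Thu: 9:58 AM–3:07 PM = 5 h 9 min
Fri: 7:04 AM–1:11 PM = 6 h 7 min; less 20 min break → 5 h 47 min
Sat: 8:36 AM–5:46 PM = 9 h 10 min; less 20 min break → 8 h 50 min
Total: 7 h 8 min + 8 h 15 min + 4 h 57 min + 5 h 9 min + 5 h 47 min + 8 h 50 min = 40 h 6 min.

40.10 hours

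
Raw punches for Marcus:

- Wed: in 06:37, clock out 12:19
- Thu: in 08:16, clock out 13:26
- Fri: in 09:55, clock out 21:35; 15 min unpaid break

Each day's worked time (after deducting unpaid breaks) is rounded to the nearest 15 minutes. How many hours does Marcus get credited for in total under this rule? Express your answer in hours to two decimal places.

22.50 hours

Wed: 06:37–12:19 = 5 h 42 min → rounds to 5 h 45 min
Thu: 08:16–13:26 = 5 h 10 min → rounds to 5 h 15 min
Fri: 09:55–21:35 = 11 h 40 min − 15 min = 11 h 25 min → rounds to 11 h 30 min
Total credited: 22 h 30 min.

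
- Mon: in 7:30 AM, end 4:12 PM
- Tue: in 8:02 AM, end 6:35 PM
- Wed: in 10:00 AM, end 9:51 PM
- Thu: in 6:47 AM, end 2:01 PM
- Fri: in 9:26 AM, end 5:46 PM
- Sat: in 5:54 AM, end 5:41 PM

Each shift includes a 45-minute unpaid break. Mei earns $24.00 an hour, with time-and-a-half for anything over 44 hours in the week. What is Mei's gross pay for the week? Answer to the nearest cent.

$1414.20

Mon: 7:30 AM–4:12 PM = 8 h 42 min; less 45 min break → 7 h 57 min
Tue: 8:02 AM–6:35 PM = 10 h 33 min; less 45 min break → 9 h 48 min
Wed: 10:00 AM–9:51 PM = 11 h 51 min; less 45 min break → 11 h 6 min
Thu: 6:47 AM–2:01 PM = 7 h 14 min; less 45 min break → 6 h 29 min
Fri: 9:26 AM–5:46 PM = 8 h 20 min; less 45 min break → 7 h 35 min
Sat: 5:54 AM–5:41 PM = 11 h 47 min; less 45 min break → 11 h 2 min
Total worked: 53 h 57 min = 3237 min.
Regular 44 h 0 min = 2640 min at $24.00/h; overtime 9 h 57 min = 597 min at $36.00/h.
Pay = (2640 × $24.00 + 597 × $36.00) ÷ 60 = $1414.20.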